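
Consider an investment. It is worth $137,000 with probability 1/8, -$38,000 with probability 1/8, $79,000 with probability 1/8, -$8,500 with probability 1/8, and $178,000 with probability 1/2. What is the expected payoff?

$110,187.50

EV = 1/8 × 137000 + 1/8 × (-38000) + 1/8 × 79000 + 1/8 × (-8500) + 1/2 × 178000 = 17125 − 4750 + 9875 − 1062.5 + 89000 = 110187.5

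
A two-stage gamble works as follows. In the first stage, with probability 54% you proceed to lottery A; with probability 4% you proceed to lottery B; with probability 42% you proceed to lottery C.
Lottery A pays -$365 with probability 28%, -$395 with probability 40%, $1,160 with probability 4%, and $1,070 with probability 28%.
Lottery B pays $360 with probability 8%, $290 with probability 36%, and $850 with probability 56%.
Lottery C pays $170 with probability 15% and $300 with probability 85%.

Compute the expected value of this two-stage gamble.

EV(A) = 0.28 × (-365) + 0.4 × (-395) + 0.04 × 1160 + 0.28 × 1070 = -102.2 − 158 + 46.4 + 299.6 = 85.8
EV(B) = 0.08 × 360 + 0.36 × 290 + 0.56 × 850 = 28.8 + 104.4 + 476 = 609.2
EV(C) = 0.15 × 170 + 0.85 × 300 = 25.5 + 255 = 280.5
Overall = 0.54 × 85.8 + 0.04 × 609.2 + 0.42 × 280.5 = 46.332 + 24.368 + 117.81 = 188.51

$188.51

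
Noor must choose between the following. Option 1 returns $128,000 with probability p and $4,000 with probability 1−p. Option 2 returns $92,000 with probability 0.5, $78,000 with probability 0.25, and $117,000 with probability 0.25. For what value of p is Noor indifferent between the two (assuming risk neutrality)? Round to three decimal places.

p = 0.732

EV(Option 2) = 0.5 × 92000 + 0.25 × 78000 + 0.25 × 117000 = 46000 + 19500 + 29250 = 94750
p·128000 + (1−p)·4000 = 94750
124000p + 4000 = 94750
p = (94750 − 4000) / 124000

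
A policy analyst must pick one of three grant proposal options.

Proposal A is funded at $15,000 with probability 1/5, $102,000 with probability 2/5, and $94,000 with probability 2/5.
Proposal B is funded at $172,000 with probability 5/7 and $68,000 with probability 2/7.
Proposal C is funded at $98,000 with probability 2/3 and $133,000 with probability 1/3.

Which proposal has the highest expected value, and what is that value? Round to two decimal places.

Proposal B ($142,285.71)

Proposal A = 1/5 × 15000 + 2/5 × 102000 + 2/5 × 94000 = 3000 + 40800 + 37600 = 81400
Proposal B = 5/7 × 172000 + 2/7 × 68000 = 122857.1429 + 19428.5714 = 142285.7143
Proposal C = 2/3 × 98000 + 1/3 × 133000 = 65333.3333 + 44333.3333 = 109666.6667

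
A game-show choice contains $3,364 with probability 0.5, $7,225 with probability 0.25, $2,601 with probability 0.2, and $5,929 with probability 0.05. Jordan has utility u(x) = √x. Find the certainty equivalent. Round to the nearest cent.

$4,134.49

E[u] = 0.5·√3364 + 0.25·√7225 + 0.2·√2601 + 0.05·√5929 = 0.5·58 + 0.25·85 + 0.2·51 + 0.05·77 = 64.3
CE = (64.3)² = 4134.49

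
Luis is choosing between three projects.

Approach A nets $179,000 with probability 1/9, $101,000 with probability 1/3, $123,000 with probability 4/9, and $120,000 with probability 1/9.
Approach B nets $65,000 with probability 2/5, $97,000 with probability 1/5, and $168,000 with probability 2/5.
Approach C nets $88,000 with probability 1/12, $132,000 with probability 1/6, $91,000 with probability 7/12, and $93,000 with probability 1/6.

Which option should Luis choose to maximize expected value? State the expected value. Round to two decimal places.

Approach A ($121,555.56)

Approach A = 1/9 × 179000 + 1/3 × 101000 + 4/9 × 123000 + 1/9 × 120000 = 19888.8889 + 33666.6667 + 54666.6667 + 13333.3333 = 121555.5556
Approach B = 2/5 × 65000 + 1/5 × 97000 + 2/5 × 168000 = 26000 + 19400 + 67200 = 112600
Approach C = 1/12 × 88000 + 1/6 × 132000 + 7/12 × 91000 + 1/6 × 93000 = 7333.3333 + 22000 + 53083.3333 + 15500 = 97916.6667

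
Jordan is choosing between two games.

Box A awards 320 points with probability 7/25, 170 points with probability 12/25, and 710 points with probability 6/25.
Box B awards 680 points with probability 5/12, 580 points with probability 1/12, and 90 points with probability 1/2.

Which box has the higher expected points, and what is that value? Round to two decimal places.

Box B (376.67 points)

Box A = 7/25 × 320 + 12/25 × 170 + 6/25 × 710 = 89.6 + 81.6 + 170.4 = 341.6
Box B = 5/12 × 680 + 1/12 × 580 + 1/2 × 90 = 283.3333 + 48.3333 + 45 = 376.6667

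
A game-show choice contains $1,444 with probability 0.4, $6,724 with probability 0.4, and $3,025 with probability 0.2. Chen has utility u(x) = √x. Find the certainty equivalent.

E[u] = 0.4·√1444 + 0.4·√6724 + 0.2·√3025 = 0.4·38 + 0.4·82 + 0.2·55 = 59
CE = (59)² = 3481

$3,481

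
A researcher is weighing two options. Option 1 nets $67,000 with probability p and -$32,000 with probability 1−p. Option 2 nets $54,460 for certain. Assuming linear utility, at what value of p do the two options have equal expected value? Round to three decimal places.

p = 0.873

p·67000 + (1−p)·(-32000) = 54460
99000p − 32000 = 54460
p = (54460 + 32000) / 99000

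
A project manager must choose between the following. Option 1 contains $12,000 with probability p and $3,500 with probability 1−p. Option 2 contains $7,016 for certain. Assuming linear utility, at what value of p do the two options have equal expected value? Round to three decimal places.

p = 0.414

p·12000 + (1−p)·3500 = 7016
8500p + 3500 = 7016
p = (7016 − 3500) / 8500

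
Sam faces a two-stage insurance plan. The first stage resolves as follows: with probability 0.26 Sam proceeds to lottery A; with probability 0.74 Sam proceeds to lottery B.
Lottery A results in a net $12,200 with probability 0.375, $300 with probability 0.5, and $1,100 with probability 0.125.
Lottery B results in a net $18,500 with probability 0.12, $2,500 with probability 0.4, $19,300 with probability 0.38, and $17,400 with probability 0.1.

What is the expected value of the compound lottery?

$10,361.81

EV(A) = 0.375 × 12200 + 0.5 × 300 + 0.125 × 1100 = 4575 + 150 + 137.5 = 4862.5
EV(B) = 0.12 × 18500 + 0.4 × 2500 + 0.38 × 19300 + 0.1 × 17400 = 2220 + 1000 + 7334 + 1740 = 12294
Overall = 0.26 × 4862.5 + 0.74 × 12294 = 1264.25 + 9097.56 = 10361.81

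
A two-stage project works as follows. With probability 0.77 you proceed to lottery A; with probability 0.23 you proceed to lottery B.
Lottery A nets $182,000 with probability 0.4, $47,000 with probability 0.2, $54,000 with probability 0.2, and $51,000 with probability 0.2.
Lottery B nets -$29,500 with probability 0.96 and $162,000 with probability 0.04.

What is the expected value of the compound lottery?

$74,440.80

EV(A) = 0.4 × 182000 + 0.2 × 47000 + 0.2 × 54000 + 0.2 × 51000 = 72800 + 9400 + 10800 + 10200 = 103200
EV(B) = 0.96 × (-29500) + 0.04 × 162000 = -28320 + 6480 = -21840
Overall = 0.77 × 103200 + 0.23 × (-21840) = 79464 − 5023.2 = 74440.8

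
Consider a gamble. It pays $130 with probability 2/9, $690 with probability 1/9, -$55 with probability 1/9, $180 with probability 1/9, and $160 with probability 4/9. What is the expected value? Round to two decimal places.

EV = 2/9 × 130 + 1/9 × 690 + 1/9 × (-55) + 1/9 × 180 + 4/9 × 160 = 28.8889 + 76.6667 − 6.1111 + 20 + 71.1111 = 190.5556

$190.56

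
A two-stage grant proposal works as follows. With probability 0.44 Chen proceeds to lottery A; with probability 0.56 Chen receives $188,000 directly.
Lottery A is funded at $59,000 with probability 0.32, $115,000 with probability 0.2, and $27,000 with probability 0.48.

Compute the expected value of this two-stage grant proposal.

EV(A) = 0.32 × 59000 + 0.2 × 115000 + 0.48 × 27000 = 18880 + 23000 + 12960 = 54840
Branch B: 188000 (certain)
Overall = 0.44 × 54840 + 0.56 × 188000 = 24129.6 + 105280 = 129409.6

$129,409.60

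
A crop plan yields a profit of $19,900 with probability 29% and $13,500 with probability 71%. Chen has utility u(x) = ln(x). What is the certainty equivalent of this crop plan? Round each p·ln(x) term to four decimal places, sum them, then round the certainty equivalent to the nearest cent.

E[u] = 0.29·ln(19900) + 0.71·ln(13500) = 2.8706 + 6.7524 = 9.6230
CE = e^9.6230 ≈ 15108.31

$15,108.31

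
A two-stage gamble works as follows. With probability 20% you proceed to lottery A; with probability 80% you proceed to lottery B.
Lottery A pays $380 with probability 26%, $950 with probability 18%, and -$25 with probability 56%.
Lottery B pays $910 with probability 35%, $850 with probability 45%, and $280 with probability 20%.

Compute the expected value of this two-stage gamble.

$656.76

EV(A) = 0.26 × 380 + 0.18 × 950 + 0.56 × (-25) = 98.8 + 171 − 14 = 255.8
EV(B) = 0.35 × 910 + 0.45 × 850 + 0.2 × 280 = 318.5 + 382.5 + 56 = 757
Overall = 0.2 × 255.8 + 0.8 × 757 = 51.16 + 605.6 = 656.76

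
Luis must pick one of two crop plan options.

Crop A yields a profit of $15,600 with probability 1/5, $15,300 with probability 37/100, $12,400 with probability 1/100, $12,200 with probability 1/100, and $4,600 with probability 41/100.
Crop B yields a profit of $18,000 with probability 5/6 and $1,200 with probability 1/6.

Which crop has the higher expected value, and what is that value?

Crop B ($15,200)

Crop A = 1/5 × 15600 + 37/100 × 15300 + 1/100 × 12400 + 1/100 × 12200 + 41/100 × 4600 = 3120 + 5661 + 124 + 122 + 1886 = 10913
Crop B = 5/6 × 18000 + 1/6 × 1200 = 15000 + 200 = 15200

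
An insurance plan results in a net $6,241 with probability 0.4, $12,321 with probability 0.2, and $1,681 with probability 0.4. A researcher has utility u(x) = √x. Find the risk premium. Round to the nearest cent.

E[u] = 0.4·√6241 + 0.2·√12321 + 0.4·√1681 = 0.4·79 + 0.2·111 + 0.4·41 = 70.2
CE = (70.2)² = 4928.04
Risk premium = EV − CE = 5633 − 4928.04 = 704.96

$704.96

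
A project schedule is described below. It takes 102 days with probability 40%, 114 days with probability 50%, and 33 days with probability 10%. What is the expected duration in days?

EV = 0.4 × 102 + 0.5 × 114 + 0.1 × 33 = 40.8 + 57 + 3.3 = 101.1

101.1 days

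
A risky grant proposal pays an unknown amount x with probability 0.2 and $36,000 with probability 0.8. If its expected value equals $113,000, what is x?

x = $421,000

0.2·x + 0.8·36000 = 113000
0.2·x = 113000 − 28800 = 84200
x = 84200 / 0.2 = 421000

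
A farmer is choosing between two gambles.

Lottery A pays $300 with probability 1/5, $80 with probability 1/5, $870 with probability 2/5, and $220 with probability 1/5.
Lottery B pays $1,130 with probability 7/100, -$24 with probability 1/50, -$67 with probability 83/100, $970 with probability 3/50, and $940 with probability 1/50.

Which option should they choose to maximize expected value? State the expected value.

Lottery A ($468)

Lottery A = 1/5 × 300 + 1/5 × 80 + 2/5 × 870 + 1/5 × 220 = 60 + 16 + 348 + 44 = 468
Lottery B = 7/100 × 1130 + 1/50 × (-24) + 83/100 × (-67) + 3/50 × 970 + 1/50 × 940 = 79.1 − 0.48 − 55.61 + 58.2 + 18.8 = 100.01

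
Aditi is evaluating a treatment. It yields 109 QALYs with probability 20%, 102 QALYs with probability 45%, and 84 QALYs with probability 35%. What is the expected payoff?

97.1 QALYs

EV = 0.2 × 109 + 0.45 × 102 + 0.35 × 84 = 21.8 + 45.9 + 29.4 = 97.1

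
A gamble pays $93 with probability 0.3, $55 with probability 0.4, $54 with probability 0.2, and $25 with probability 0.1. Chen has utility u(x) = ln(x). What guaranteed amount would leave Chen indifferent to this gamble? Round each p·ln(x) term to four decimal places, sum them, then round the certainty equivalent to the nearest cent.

E[u] = 0.3·ln(93) + 0.4·ln(55) + 0.2·ln(54) + 0.1·ln(25) = 1.3598 + 1.6029 + 0.7978 + 0.3219 = 4.0824
CE = e^4.0824 ≈ 59.29

$59.29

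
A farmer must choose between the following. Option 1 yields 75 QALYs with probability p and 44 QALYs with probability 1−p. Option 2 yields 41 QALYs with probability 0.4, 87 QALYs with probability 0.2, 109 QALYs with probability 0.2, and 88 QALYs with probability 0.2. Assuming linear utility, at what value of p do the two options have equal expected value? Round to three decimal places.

p = 0.942

EV(Option 2) = 0.4 × 41 + 0.2 × 87 + 0.2 × 109 + 0.2 × 88 = 16.4 + 17.4 + 21.8 + 17.6 = 73.2
p·75 + (1−p)·44 = 73.2
31p + 44 = 73.2
p = (73.2 − 44) / 31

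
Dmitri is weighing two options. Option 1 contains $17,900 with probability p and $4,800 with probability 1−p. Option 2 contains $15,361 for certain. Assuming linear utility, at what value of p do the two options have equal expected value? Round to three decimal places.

p = 0.806

p·17900 + (1−p)·4800 = 15361
13100p + 4800 = 15361
p = (15361 − 4800) / 13100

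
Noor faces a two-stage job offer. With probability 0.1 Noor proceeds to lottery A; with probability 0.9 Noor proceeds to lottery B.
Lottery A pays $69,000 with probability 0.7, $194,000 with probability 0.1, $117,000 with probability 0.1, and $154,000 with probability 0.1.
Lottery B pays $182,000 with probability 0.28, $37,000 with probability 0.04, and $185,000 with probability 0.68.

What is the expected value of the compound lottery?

$169,896

EV(A) = 0.7 × 69000 + 0.1 × 194000 + 0.1 × 117000 + 0.1 × 154000 = 48300 + 19400 + 11700 + 15400 = 94800
EV(B) = 0.28 × 182000 + 0.04 × 37000 + 0.68 × 185000 = 50960 + 1480 + 125800 = 178240
Overall = 0.1 × 94800 + 0.9 × 178240 = 9480 + 160416 = 169896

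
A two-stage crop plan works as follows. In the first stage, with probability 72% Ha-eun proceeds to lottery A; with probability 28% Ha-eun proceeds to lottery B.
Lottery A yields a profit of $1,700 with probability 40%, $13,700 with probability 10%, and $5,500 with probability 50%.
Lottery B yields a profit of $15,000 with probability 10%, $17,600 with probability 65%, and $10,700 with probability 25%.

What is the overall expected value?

EV(A) = 0.4 × 1700 + 0.1 × 13700 + 0.5 × 5500 = 680 + 1370 + 2750 = 4800
EV(B) = 0.1 × 15000 + 0.65 × 17600 + 0.25 × 10700 = 1500 + 11440 + 2675 = 15615
Overall = 0.72 × 4800 + 0.28 × 15615 = 3456 + 4372.2 = 7828.2

$7,828.20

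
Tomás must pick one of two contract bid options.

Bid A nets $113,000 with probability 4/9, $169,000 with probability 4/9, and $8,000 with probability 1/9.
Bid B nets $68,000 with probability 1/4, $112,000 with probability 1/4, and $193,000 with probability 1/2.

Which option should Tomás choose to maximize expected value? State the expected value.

Bid A = 4/9 × 113000 + 4/9 × 169000 + 1/9 × 8000 = 50222.2222 + 75111.1111 + 888.8889 = 126222.2222
Bid B = 1/4 × 68000 + 1/4 × 112000 + 1/2 × 193000 = 17000 + 28000 + 96500 = 141500

Bid B ($141,500)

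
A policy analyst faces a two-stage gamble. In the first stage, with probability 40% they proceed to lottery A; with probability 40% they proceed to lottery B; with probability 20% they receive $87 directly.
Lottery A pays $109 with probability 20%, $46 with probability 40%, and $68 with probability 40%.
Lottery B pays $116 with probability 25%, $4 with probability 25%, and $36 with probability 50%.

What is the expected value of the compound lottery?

$63.56

EV(A) = 0.2 × 109 + 0.4 × 46 + 0.4 × 68 = 21.8 + 18.4 + 27.2 = 67.4
EV(B) = 0.25 × 116 + 0.25 × 4 + 0.5 × 36 = 29 + 1 + 18 = 48
Branch C: 87 (certain)
Overall = 0.4 × 67.4 + 0.4 × 48 + 0.2 × 87 = 26.96 + 19.2 + 17.4 = 63.56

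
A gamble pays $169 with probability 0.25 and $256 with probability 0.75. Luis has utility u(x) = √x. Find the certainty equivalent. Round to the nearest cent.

E[u] = 0.25·√169 + 0.75·√256 = 0.25·13 + 0.75·16 = 15.25
CE = (15.25)² = 232.5625

$232.56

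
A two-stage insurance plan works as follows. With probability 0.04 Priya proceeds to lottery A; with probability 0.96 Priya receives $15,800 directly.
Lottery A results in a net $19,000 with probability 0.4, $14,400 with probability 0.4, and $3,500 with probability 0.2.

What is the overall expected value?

$15,730.40

EV(A) = 0.4 × 19000 + 0.4 × 14400 + 0.2 × 3500 = 7600 + 5760 + 700 = 14060
Branch B: 15800 (certain)
Overall = 0.04 × 14060 + 0.96 × 15800 = 562.4 + 15168 = 15730.4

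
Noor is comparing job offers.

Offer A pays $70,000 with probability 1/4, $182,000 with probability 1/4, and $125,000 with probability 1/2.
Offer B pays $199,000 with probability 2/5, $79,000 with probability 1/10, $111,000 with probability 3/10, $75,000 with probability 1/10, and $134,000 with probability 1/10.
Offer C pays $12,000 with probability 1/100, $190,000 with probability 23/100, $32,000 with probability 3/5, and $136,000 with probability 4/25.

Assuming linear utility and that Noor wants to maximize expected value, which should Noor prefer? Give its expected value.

Offer A = 1/4 × 70000 + 1/4 × 182000 + 1/2 × 125000 = 17500 + 45500 + 62500 = 125500
Offer B = 2/5 × 199000 + 1/10 × 79000 + 3/10 × 111000 + 1/10 × 75000 + 1/10 × 134000 = 79600 + 7900 + 33300 + 7500 + 13400 = 141700
Offer C = 1/100 × 12000 + 23/100 × 190000 + 3/5 × 32000 + 4/25 × 136000 = 120 + 43700 + 19200 + 21760 = 84780

Offer B ($141,700)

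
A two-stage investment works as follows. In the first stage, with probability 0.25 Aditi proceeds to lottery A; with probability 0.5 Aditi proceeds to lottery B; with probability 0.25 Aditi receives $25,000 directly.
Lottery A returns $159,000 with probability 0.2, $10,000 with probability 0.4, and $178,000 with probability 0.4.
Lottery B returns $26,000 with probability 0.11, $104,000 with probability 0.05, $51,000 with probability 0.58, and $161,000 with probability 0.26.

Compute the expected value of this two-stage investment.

$72,750

EV(A) = 0.2 × 159000 + 0.4 × 10000 + 0.4 × 178000 = 31800 + 4000 + 71200 = 107000
EV(B) = 0.11 × 26000 + 0.05 × 104000 + 0.58 × 51000 + 0.26 × 161000 = 2860 + 5200 + 29580 + 41860 = 79500
Branch C: 25000 (certain)
Overall = 0.25 × 107000 + 0.5 × 79500 + 0.25 × 25000 = 26750 + 39750 + 6250 = 72750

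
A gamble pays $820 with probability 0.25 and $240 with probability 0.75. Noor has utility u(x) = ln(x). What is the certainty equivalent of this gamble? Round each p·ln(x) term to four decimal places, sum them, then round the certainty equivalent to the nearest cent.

E[u] = 0.25·ln(820) + 0.75·ln(240) = 1.6773 + 4.1105 = 5.7878
CE = e^5.7878 ≈ 326.29

$326.29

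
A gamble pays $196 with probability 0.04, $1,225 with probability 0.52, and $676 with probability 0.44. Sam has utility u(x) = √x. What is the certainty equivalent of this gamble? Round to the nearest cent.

$912.04

E[u] = 0.04·√196 + 0.52·√1225 + 0.44·√676 = 0.04·14 + 0.52·35 + 0.44·26 = 30.2
CE = (30.2)² = 912.04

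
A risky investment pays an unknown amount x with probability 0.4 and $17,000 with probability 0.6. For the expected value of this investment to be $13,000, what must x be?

x = $7,000

0.4·x + 0.6·17000 = 13000
0.4·x = 13000 − 10200 = 2800
x = 2800 / 0.4 = 7000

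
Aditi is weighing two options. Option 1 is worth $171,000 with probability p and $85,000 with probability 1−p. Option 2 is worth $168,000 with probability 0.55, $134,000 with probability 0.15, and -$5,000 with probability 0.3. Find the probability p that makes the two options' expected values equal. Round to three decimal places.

p = 0.302

EV(Option 2) = 0.55 × 168000 + 0.15 × 134000 + 0.3 × (-5000) = 92400 + 20100 − 1500 = 111000
p·171000 + (1−p)·85000 = 111000
86000p + 85000 = 111000
p = (111000 − 85000) / 86000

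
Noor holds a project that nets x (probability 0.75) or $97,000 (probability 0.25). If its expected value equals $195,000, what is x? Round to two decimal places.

x = $227,666.67

0.75·x + 0.25·97000 = 195000
0.75·x = 195000 − 24250 = 170750
x = 170750 / 0.75 = 227666.6667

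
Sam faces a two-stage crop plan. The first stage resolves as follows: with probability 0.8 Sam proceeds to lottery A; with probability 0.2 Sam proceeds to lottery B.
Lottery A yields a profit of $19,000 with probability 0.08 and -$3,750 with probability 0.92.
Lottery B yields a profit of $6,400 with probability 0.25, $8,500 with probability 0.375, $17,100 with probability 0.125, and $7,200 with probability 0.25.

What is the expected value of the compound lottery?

EV(A) = 0.08 × 19000 + 0.92 × (-3750) = 1520 − 3450 = -1930
EV(B) = 0.25 × 6400 + 0.375 × 8500 + 0.125 × 17100 + 0.25 × 7200 = 1600 + 3187.5 + 2137.5 + 1800 = 8725
Overall = 0.8 × (-1930) + 0.2 × 8725 = -1544 + 1745 = 201

$201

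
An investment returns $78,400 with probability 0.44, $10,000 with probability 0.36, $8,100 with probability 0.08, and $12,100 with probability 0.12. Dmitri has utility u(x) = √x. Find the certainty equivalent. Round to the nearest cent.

E[u] = 0.44·√78400 + 0.36·√10000 + 0.08·√8100 + 0.12·√12100 = 0.44·280 + 0.36·100 + 0.08·90 + 0.12·110 = 179.6
CE = (179.6)² = 32256.16

$32,256.16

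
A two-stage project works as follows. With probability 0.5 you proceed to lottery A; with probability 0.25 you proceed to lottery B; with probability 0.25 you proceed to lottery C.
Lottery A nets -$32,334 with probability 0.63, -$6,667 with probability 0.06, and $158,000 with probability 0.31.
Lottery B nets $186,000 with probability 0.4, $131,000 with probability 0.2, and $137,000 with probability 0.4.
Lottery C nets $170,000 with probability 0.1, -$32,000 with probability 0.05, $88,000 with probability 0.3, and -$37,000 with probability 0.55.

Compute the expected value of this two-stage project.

EV(A) = 0.63 × (-32334) + 0.06 × (-6667) + 0.31 × 158000 = -20370.42 − 400.02 + 48980 = 28209.56
EV(B) = 0.4 × 186000 + 0.2 × 131000 + 0.4 × 137000 = 74400 + 26200 + 54800 = 155400
EV(C) = 0.1 × 170000 + 0.05 × (-32000) + 0.3 × 88000 + 0.55 × (-37000) = 17000 − 1600 + 26400 − 20350 = 21450
Overall = 0.5 × 28209.56 + 0.25 × 155400 + 0.25 × 21450 = 14104.78 + 38850 + 5362.5 = 58317.28

$58,317.28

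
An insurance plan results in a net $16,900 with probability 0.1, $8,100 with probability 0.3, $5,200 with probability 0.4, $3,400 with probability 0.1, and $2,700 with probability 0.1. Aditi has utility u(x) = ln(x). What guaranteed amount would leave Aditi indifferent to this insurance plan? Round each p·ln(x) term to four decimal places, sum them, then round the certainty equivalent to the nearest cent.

E[u] = 0.1·ln(16900) + 0.3·ln(8100) + 0.4·ln(5200) + 0.1·ln(3400) + 0.1·ln(2700) = 0.9735 + 2.6999 + 3.4226 + 0.8132 + 0.7901 = 8.6993
CE = e^8.6993 ≈ 5998.71

$5,998.71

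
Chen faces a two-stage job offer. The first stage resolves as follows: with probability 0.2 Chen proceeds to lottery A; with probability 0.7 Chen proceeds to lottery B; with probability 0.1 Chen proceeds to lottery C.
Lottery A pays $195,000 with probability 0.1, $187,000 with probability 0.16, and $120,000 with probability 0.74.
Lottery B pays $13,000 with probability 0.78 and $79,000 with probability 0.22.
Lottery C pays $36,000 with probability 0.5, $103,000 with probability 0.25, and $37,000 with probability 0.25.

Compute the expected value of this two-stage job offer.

EV(A) = 0.1 × 195000 + 0.16 × 187000 + 0.74 × 120000 = 19500 + 29920 + 88800 = 138220
EV(B) = 0.78 × 13000 + 0.22 × 79000 = 10140 + 17380 = 27520
EV(C) = 0.5 × 36000 + 0.25 × 103000 + 0.25 × 37000 = 18000 + 25750 + 9250 = 53000
Overall = 0.2 × 138220 + 0.7 × 27520 + 0.1 × 53000 = 27644 + 19264 + 5300 = 52208

$52,208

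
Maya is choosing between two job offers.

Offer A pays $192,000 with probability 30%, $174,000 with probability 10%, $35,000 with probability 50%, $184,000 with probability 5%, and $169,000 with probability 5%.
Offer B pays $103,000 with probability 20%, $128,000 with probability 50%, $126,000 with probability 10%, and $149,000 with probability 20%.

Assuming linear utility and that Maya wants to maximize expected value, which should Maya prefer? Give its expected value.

Offer B ($127,000)

Offer A = 0.3 × 192000 + 0.1 × 174000 + 0.5 × 35000 + 0.05 × 184000 + 0.05 × 169000 = 57600 + 17400 + 17500 + 9200 + 8450 = 110150
Offer B = 0.2 × 103000 + 0.5 × 128000 + 0.1 × 126000 + 0.2 × 149000 = 20600 + 64000 + 12600 + 29800 = 127000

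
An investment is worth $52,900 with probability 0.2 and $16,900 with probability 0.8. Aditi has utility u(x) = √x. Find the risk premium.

$1,600

E[u] = 0.2·√52900 + 0.8·√16900 = 0.2·230 + 0.8·130 = 150
CE = (150)² = 22500
Risk premium = EV − CE = 24100 − 22500 = 1600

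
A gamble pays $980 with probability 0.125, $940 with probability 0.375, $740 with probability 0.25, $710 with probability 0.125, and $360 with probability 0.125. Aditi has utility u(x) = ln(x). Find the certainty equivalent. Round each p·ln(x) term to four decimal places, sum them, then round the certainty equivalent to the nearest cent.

E[u] = 0.125·ln(980) + 0.375·ln(940) + 0.25·ln(740) + 0.125·ln(710) + 0.125·ln(360) = 0.8609 + 2.5672 + 1.6517 + 0.8207 + 0.7358 = 6.6363
CE = e^6.6363 ≈ 762.27

$762.27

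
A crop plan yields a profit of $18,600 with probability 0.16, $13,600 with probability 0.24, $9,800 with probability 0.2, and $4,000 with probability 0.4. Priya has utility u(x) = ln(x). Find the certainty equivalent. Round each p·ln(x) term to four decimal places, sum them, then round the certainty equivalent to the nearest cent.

E[u] = 0.16·ln(18600) + 0.24·ln(13600) + 0.2·ln(9800) + 0.4·ln(4000) = 1.5729 + 2.2843 + 1.8380 + 3.3176 = 9.0128
CE = e^9.0128 ≈ 8207.47

$8,207.47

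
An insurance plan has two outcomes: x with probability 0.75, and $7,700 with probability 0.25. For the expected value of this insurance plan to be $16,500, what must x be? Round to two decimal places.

0.75·x + 0.25·7700 = 16500
0.75·x = 16500 − 1925 = 14575
x = 14575 / 0.75 = 19433.3333

x = $19,433.33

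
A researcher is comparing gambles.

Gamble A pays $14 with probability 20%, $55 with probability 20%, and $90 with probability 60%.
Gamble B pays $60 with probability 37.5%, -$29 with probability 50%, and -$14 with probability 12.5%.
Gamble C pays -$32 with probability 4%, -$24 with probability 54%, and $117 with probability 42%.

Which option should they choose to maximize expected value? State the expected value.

Gamble A ($67.80)

Gamble A = 0.2 × 14 + 0.2 × 55 + 0.6 × 90 = 2.8 + 11 + 54 = 67.8
Gamble B = 0.375 × 60 + 0.5 × (-29) + 0.125 × (-14) = 22.5 − 14.5 − 1.75 = 6.25
Gamble C = 0.04 × (-32) + 0.54 × (-24) + 0.42 × 117 = -1.28 − 12.96 + 49.14 = 34.9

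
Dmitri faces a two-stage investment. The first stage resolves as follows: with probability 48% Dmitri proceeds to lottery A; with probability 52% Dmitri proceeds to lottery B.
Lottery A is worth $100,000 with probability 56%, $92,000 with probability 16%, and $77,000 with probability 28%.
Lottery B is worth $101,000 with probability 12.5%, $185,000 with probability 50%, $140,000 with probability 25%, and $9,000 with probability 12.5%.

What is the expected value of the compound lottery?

$117,744.40

EV(A) = 0.56 × 100000 + 0.16 × 92000 + 0.28 × 77000 = 56000 + 14720 + 21560 = 92280
EV(B) = 0.125 × 101000 + 0.5 × 185000 + 0.25 × 140000 + 0.125 × 9000 = 12625 + 92500 + 35000 + 1125 = 141250
Overall = 0.48 × 92280 + 0.52 × 141250 = 44294.4 + 73450 = 117744.4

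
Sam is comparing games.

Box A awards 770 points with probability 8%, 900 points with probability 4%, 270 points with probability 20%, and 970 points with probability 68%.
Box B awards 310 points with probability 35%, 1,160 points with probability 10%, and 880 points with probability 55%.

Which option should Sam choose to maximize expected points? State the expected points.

Box A = 0.08 × 770 + 0.04 × 900 + 0.2 × 270 + 0.68 × 970 = 61.6 + 36 + 54 + 659.6 = 811.2
Box B = 0.35 × 310 + 0.1 × 1160 + 0.55 × 880 = 108.5 + 116 + 484 = 708.5

Box A (811.2 points)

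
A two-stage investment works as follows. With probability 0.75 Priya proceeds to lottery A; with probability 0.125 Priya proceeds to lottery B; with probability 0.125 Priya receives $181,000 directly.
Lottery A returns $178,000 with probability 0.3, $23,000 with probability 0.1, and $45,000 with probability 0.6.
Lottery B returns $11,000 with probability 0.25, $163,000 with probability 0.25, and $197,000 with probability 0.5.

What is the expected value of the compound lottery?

EV(A) = 0.3 × 178000 + 0.1 × 23000 + 0.6 × 45000 = 53400 + 2300 + 27000 = 82700
EV(B) = 0.25 × 11000 + 0.25 × 163000 + 0.5 × 197000 = 2750 + 40750 + 98500 = 142000
Branch C: 181000 (certain)
Overall = 0.75 × 82700 + 0.125 × 142000 + 0.125 × 181000 = 62025 + 17750 + 22625 = 102400

$102,400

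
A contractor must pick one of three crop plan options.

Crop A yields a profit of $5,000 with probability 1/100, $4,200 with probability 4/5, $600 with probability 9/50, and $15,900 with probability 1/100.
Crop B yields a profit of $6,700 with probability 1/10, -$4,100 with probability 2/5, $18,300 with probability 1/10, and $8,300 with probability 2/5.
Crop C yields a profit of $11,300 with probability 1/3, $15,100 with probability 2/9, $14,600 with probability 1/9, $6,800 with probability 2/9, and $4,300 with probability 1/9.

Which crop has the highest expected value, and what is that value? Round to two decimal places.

Crop A = 1/100 × 5000 + 4/5 × 4200 + 9/50 × 600 + 1/100 × 15900 = 50 + 3360 + 108 + 159 = 3677
Crop B = 1/10 × 6700 + 2/5 × (-4100) + 1/10 × 18300 + 2/5 × 8300 = 670 − 1640 + 1830 + 3320 = 4180
Crop C = 1/3 × 11300 + 2/9 × 15100 + 1/9 × 14600 + 2/9 × 6800 + 1/9 × 4300 = 3766.6667 + 3355.5556 + 1622.2222 + 1511.1111 + 477.7778 = 10733.3333

Crop C ($10,733.33)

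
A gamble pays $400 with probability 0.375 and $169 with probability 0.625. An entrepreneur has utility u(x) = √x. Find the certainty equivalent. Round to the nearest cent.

E[u] = 0.375·√400 + 0.625·√169 = 0.375·20 + 0.625·13 = 15.625
CE = (15.625)² = 244.140625

$244.14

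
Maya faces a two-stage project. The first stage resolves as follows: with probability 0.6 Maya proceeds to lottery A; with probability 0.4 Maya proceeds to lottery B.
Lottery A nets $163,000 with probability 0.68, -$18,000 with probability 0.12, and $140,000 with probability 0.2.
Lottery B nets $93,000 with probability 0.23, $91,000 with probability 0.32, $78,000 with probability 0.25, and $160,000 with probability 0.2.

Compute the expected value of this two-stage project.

EV(A) = 0.68 × 163000 + 0.12 × (-18000) + 0.2 × 140000 = 110840 − 2160 + 28000 = 136680
EV(B) = 0.23 × 93000 + 0.32 × 91000 + 0.25 × 78000 + 0.2 × 160000 = 21390 + 29120 + 19500 + 32000 = 102010
Overall = 0.6 × 136680 + 0.4 × 102010 = 82008 + 40804 = 122812

$122,812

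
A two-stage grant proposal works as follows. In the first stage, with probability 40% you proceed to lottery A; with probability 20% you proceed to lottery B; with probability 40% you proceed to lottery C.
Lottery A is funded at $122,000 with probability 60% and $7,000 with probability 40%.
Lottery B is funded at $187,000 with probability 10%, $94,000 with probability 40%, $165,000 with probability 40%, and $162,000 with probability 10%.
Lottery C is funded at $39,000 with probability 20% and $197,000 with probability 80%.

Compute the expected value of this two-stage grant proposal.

$124,260

EV(A) = 0.6 × 122000 + 0.4 × 7000 = 73200 + 2800 = 76000
EV(B) = 0.1 × 187000 + 0.4 × 94000 + 0.4 × 165000 + 0.1 × 162000 = 18700 + 37600 + 66000 + 16200 = 138500
EV(C) = 0.2 × 39000 + 0.8 × 197000 = 7800 + 157600 = 165400
Overall = 0.4 × 76000 + 0.2 × 138500 + 0.4 × 165400 = 30400 + 27700 + 66160 = 124260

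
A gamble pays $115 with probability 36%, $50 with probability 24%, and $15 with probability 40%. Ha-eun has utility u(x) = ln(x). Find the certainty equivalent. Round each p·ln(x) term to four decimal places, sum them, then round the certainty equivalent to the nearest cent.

E[u] = 0.36·ln(115) + 0.24·ln(50) + 0.4·ln(15) = 1.7082 + 0.9389 + 1.0832 = 3.7303
CE = e^3.7303 ≈ 41.69

$41.69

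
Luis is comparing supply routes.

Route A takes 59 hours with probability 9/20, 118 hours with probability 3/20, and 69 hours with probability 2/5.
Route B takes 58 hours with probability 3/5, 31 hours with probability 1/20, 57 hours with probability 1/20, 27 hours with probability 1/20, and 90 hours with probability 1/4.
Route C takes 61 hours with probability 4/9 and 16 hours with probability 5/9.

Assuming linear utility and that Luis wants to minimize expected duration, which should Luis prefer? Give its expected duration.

Route C (36 hours)

Route A = 9/20 × 59 + 3/20 × 118 + 2/5 × 69 = 26.55 + 17.7 + 27.6 = 71.85
Route B = 3/5 × 58 + 1/20 × 31 + 1/20 × 57 + 1/20 × 27 + 1/4 × 90 = 34.8 + 1.55 + 2.85 + 1.35 + 22.5 = 63.05
Route C = 4/9 × 61 + 5/9 × 16 = 27.1111 + 8.8889 = 36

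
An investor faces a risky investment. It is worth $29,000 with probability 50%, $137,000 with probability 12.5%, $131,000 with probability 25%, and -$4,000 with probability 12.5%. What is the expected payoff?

EV = 0.5 × 29000 + 0.125 × 137000 + 0.25 × 131000 + 0.125 × (-4000) = 14500 + 17125 + 32750 − 500 = 63875

$63,875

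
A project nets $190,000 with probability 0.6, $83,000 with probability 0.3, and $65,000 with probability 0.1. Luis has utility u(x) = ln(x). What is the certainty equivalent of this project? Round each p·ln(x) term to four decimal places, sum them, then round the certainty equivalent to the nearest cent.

$133,132.48

E[u] = 0.6·ln(190000) + 0.3·ln(83000) + 0.1·ln(65000) = 7.2929 + 3.3980 + 1.1082 = 11.7991
CE = e^11.7991 ≈ 133132.48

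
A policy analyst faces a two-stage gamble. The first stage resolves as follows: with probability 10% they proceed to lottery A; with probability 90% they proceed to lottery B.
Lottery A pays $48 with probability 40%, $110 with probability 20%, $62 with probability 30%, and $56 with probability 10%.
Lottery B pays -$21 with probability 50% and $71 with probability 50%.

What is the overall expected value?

EV(A) = 0.4 × 48 + 0.2 × 110 + 0.3 × 62 + 0.1 × 56 = 19.2 + 22 + 18.6 + 5.6 = 65.4
EV(B) = 0.5 × (-21) + 0.5 × 71 = -10.5 + 35.5 = 25
Overall = 0.1 × 65.4 + 0.9 × 25 = 6.54 + 22.5 = 29.04

$29.04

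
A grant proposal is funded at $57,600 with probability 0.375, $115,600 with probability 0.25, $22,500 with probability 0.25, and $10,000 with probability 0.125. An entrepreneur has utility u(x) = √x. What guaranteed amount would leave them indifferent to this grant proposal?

E[u] = 0.375·√57600 + 0.25·√115600 + 0.25·√22500 + 0.125·√10000 = 0.375·240 + 0.25·340 + 0.25·150 + 0.125·100 = 225
CE = (225)² = 50625

$50,625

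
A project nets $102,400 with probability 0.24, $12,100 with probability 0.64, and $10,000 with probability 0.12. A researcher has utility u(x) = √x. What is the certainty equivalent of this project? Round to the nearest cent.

E[u] = 0.24·√102400 + 0.64·√12100 + 0.12·√10000 = 0.24·320 + 0.64·110 + 0.12·100 = 159.2
CE = (159.2)² = 25344.64

$25,344.64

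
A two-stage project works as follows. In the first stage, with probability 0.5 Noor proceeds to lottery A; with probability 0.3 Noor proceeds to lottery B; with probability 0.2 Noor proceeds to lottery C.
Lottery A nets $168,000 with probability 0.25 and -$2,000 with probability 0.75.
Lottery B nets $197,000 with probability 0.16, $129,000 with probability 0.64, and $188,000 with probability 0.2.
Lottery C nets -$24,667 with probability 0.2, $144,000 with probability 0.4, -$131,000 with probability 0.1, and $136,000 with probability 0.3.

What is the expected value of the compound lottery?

EV(A) = 0.25 × 168000 + 0.75 × (-2000) = 42000 − 1500 = 40500
EV(B) = 0.16 × 197000 + 0.64 × 129000 + 0.2 × 188000 = 31520 + 82560 + 37600 = 151680
EV(C) = 0.2 × (-24667) + 0.4 × 144000 + 0.1 × (-131000) + 0.3 × 136000 = -4933.4 + 57600 − 13100 + 40800 = 80366.6
Overall = 0.5 × 40500 + 0.3 × 151680 + 0.2 × 80366.6 = 20250 + 45504 + 16073.32 = 81827.32

$81,827.32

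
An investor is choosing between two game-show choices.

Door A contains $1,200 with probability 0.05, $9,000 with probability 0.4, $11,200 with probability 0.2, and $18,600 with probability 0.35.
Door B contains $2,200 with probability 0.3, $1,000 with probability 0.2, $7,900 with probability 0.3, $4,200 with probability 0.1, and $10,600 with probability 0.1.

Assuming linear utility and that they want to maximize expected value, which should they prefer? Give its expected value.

Door A ($12,410)

Door A = 0.05 × 1200 + 0.4 × 9000 + 0.2 × 11200 + 0.35 × 18600 = 60 + 3600 + 2240 + 6510 = 12410
Door B = 0.3 × 2200 + 0.2 × 1000 + 0.3 × 7900 + 0.1 × 4200 + 0.1 × 10600 = 660 + 200 + 2370 + 420 + 1060 = 4710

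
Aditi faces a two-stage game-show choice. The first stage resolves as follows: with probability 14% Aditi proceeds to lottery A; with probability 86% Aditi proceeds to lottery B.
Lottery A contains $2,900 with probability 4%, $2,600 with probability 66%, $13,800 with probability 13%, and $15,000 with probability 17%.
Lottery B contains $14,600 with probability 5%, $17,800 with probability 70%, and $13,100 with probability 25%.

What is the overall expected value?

EV(A) = 0.04 × 2900 + 0.66 × 2600 + 0.13 × 13800 + 0.17 × 15000 = 116 + 1716 + 1794 + 2550 = 6176
EV(B) = 0.05 × 14600 + 0.7 × 17800 + 0.25 × 13100 = 730 + 12460 + 3275 = 16465
Overall = 0.14 × 6176 + 0.86 × 16465 = 864.64 + 14159.9 = 15024.54

$15,024.54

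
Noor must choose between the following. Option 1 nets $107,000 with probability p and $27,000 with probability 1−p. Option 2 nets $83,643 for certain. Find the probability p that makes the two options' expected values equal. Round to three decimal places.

p = 0.708

p·107000 + (1−p)·27000 = 83643
80000p + 27000 = 83643
p = (83643 − 27000) / 80000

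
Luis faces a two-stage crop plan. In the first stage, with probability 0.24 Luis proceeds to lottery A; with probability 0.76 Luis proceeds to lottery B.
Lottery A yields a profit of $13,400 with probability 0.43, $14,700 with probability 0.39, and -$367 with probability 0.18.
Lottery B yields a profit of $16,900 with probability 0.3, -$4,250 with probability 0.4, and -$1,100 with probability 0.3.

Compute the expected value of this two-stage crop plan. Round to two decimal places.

EV(A) = 0.43 × 13400 + 0.39 × 14700 + 0.18 × (-367) = 5762 + 5733 − 66.06 = 11428.94
EV(B) = 0.3 × 16900 + 0.4 × (-4250) + 0.3 × (-1100) = 5070 − 1700 − 330 = 3040
Overall = 0.24 × 11428.94 + 0.76 × 3040 = 2742.9456 + 2310.4 = 5053.3456

$5,053.35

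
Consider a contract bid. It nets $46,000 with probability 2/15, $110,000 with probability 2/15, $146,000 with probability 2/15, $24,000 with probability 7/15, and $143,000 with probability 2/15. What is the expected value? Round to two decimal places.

$70,533.33

EV = 2/15 × 46000 + 2/15 × 110000 + 2/15 × 146000 + 7/15 × 24000 + 2/15 × 143000 = 6133.3333 + 14666.6667 + 19466.6667 + 11200 + 19066.6667 = 70533.3333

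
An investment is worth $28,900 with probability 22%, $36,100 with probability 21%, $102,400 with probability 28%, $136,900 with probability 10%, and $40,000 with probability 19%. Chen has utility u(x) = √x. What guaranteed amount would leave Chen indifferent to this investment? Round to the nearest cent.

$58,515.61

E[u] = 0.22·√28900 + 0.21·√36100 + 0.28·√102400 + 0.1·√136900 + 0.19·√40000 = 0.22·170 + 0.21·190 + 0.28·320 + 0.1·370 + 0.19·200 = 241.9
CE = (241.9)² = 58515.61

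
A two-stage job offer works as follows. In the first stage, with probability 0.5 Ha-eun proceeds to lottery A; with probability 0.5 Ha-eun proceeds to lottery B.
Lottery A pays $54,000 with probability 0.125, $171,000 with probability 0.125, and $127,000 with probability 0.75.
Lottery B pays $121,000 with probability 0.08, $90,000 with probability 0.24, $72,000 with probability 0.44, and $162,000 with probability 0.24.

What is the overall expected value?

$112,607.50

EV(A) = 0.125 × 54000 + 0.125 × 171000 + 0.75 × 127000 = 6750 + 21375 + 95250 = 123375
EV(B) = 0.08 × 121000 + 0.24 × 90000 + 0.44 × 72000 + 0.24 × 162000 = 9680 + 21600 + 31680 + 38880 = 101840
Overall = 0.5 × 123375 + 0.5 × 101840 = 61687.5 + 50920 = 112607.5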